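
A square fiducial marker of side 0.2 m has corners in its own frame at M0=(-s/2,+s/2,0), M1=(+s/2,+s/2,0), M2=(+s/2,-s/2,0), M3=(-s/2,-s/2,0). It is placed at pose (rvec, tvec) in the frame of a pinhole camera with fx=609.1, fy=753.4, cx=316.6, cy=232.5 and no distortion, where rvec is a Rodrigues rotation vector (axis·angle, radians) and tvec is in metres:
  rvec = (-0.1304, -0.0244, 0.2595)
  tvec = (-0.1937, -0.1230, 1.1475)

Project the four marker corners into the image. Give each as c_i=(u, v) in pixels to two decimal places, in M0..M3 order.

c0=(146.94, 197.32) c1=(250.86, 231.54) c2=(279.02, 107.25) c3=(177.50, 73.66)

Intrinsics K: fx=609.1, fy=753.4, cx=316.6, cy=232.5
Marker side s = 0.2 m; corners in marker frame (Z=0):
  M0 = (-0.1000, +0.1000, 0)
  M1 = (+0.1000, +0.1000, 0)
  M2 = (+0.1000, -0.1000, 0)
  M3 = (-0.1000, -0.1000, 0)
rvec = (-0.1304, -0.0244, 0.2595), |rvec| = θ = 0.29144 rad = 16.699°
Rodrigues: sinθ=0.28734, 1−cosθ=0.04217; R = I + sinθ·[k]× + (1−cosθ)·[k]×²:
    [+0.96627 -0.25426 -0.04086]
    [+0.25742 +0.95813 +0.12542]
    [+0.00726 -0.13171 +0.99126]
t = (-0.1937, -0.1230, 1.1475) m
M0: Pc = R·M0+t = (-0.31575, -0.05293, +1.13360); u = 609.1·(-0.31575)/1.13360 + 316.6 = 146.9416, v = 753.4·(-0.05293)/1.13360 + 232.5 = 197.3227
M1: Pc = R·M1+t = (-0.12250, -0.00145, +1.13506); u = 609.1·(-0.12250)/1.13506 + 316.6 = 250.8638, v = 753.4·(-0.00145)/1.13506 + 232.5 = 231.5407
M2: Pc = R·M2+t = (-0.07165, -0.19307, +1.16140); u = 609.1·(-0.07165)/1.16140 + 316.6 = 279.0246, v = 753.4·(-0.19307)/1.16140 + 232.5 = 107.2549
M3: Pc = R·M3+t = (-0.26490, -0.24455, +1.15994); u = 609.1·(-0.26490)/1.15994 + 316.6 = 177.4976, v = 753.4·(-0.24455)/1.15994 + 232.5 = 73.6584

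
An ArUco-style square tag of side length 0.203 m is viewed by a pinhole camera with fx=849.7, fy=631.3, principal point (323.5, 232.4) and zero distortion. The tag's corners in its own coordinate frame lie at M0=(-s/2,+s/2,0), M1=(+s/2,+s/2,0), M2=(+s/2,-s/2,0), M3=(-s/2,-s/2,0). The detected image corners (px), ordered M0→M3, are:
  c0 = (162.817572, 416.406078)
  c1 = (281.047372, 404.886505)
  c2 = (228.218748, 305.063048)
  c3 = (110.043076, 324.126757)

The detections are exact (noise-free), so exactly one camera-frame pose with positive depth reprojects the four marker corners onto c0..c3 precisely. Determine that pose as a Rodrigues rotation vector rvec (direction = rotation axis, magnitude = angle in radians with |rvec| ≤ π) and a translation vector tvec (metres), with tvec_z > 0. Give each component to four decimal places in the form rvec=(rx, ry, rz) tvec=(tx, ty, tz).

Intrinsics K: fx=849.7, fy=631.3, cx=323.5, cy=232.4
Marker side s = 0.203 m; corners in marker frame (Z=0):
  M0 = (-0.1015, +0.1015, 0)
  M1 = (+0.1015, +0.1015, 0)
  M2 = (+0.1015, -0.1015, 0)
  M3 = (-0.1015, -0.1015, 0)
Detected image corners:
  c0 = (162.817572, 416.406078) px
  c1 = (281.047372, 404.886505) px
  c2 = (228.218748, 305.063048) px
  c3 = (110.043076, 324.126757) px
Planar DLT: solve 8×8 A·h = b for H (H[2,2]=1):
  H  [+511.58590 +291.24026 +193.78954]
  H  [-206.13573 +530.22595 +363.67748]
  H  [-0.36156 +0.15925 +1.00000]
B = K⁻¹H; ‖b₁‖=0.845777, ‖b₂‖=0.845777; λ = 2/(‖b₁‖+‖b₂‖) = 1.182345, sign → tz>0 ⇒ λ=+1.182345
r₁ = λ·B[:,0] = (+0.87462,-0.22870,-0.42748); r₂ = λ·B[:,1] = (+0.33357,+0.92373,+0.18829)
r₃ = r₁×r₂ = (+0.35182,-0.30728,+0.88420); SVD([r₁ r₂ r₃]) → R = UVᵀ:
  R  [+0.87462 +0.33357 +0.35182]
  R  [-0.22870 +0.92373 -0.30728]
  R  [-0.42748 +0.18829 +0.88420]
t = (-0.18049, +0.24587, +1.18234) m
tr R = 2.682544; θ = arccos((tr R − 1)/2) = 0.571165 rad = 32.725°
axis k = ((R−Rᵀ)₃₂, (R−Rᵀ)₁₃, (R−Rᵀ)₂₁) / (2 sinθ) = (+0.458342, +0.720760, -0.520027)
rvec = θ·k = (+0.261789, +0.411672, -0.297021)

rvec=(0.2618, 0.4117, -0.2970) tvec=(-0.1805, 0.2459, 1.1823)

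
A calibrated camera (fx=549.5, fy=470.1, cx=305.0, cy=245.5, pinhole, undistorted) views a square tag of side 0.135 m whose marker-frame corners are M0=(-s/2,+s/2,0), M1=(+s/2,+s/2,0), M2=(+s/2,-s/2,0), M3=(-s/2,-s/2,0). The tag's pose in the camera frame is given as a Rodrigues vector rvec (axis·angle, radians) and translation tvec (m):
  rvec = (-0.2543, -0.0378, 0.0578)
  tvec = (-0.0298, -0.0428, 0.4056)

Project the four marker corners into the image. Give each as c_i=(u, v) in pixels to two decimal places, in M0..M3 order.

Intrinsics K: fx=549.5, fy=470.1, cx=305.0, cy=245.5
Marker side s = 0.135 m; corners in marker frame (Z=0):
  M0 = (-0.0675, +0.0675, 0)
  M1 = (+0.0675, +0.0675, 0)
  M2 = (+0.0675, -0.0675, 0)
  M3 = (-0.0675, -0.0675, 0)
rvec = (-0.2543, -0.0378, 0.0578), |rvec| = θ = 0.26351 rad = 15.098°
Rodrigues: sinθ=0.26047, 1−cosθ=0.03452; R = I + sinθ·[k]× + (1−cosθ)·[k]×²:
    [+0.99763 -0.05235 -0.04467]
    [+0.06191 +0.96619 +0.25028]
    [+0.03006 -0.25245 +0.96714]
t = (-0.0298, -0.0428, 0.4056) m
M0: Pc = R·M0+t = (-0.10067, +0.01824, +0.38653); u = 549.5·(-0.10067)/0.38653 + 305.0 = 161.8798, v = 470.1·(+0.01824)/0.38653 + 245.5 = 267.6822
M1: Pc = R·M1+t = (+0.03401, +0.02660, +0.39059); u = 549.5·(+0.03401)/0.39059 + 305.0 = 352.8414, v = 470.1·(+0.02660)/0.39059 + 245.5 = 277.5113
M2: Pc = R·M2+t = (+0.04107, -0.10384, +0.42467); u = 549.5·(+0.04107)/0.42467 + 305.0 = 358.1475, v = 470.1·(-0.10384)/0.42467 + 245.5 = 130.5526
M3: Pc = R·M3+t = (-0.09361, -0.11220, +0.42061); u = 549.5·(-0.09361)/0.42061 + 305.0 = 182.7103, v = 470.1·(-0.11220)/0.42061 + 245.5 = 120.1022

c0=(161.88, 267.68) c1=(352.84, 277.51) c2=(358.15, 130.55) c3=(182.71, 120.10)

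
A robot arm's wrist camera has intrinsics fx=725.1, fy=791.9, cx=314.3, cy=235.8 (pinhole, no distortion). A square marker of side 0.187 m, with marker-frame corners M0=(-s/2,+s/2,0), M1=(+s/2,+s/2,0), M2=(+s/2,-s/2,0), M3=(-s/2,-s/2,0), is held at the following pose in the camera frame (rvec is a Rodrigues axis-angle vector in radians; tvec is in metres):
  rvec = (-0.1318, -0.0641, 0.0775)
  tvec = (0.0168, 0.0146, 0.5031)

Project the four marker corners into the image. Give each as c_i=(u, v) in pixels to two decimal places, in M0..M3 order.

Intrinsics K: fx=725.1, fy=791.9, cx=314.3, cy=235.8
Marker side s = 0.187 m; corners in marker frame (Z=0):
  M0 = (-0.0935, +0.0935, 0)
  M1 = (+0.0935, +0.0935, 0)
  M2 = (+0.0935, -0.0935, 0)
  M3 = (-0.0935, -0.0935, 0)
rvec = (-0.1318, -0.0641, 0.0775), |rvec| = θ = 0.16579 rad = 9.499°
Rodrigues: sinθ=0.16503, 1−cosθ=0.01371; R = I + sinθ·[k]× + (1−cosθ)·[k]×²:
    [+0.99495 -0.07293 -0.06890]
    [+0.08136 +0.98834 +0.12872]
    [+0.05871 -0.13368 +0.98928]
t = (0.0168, 0.0146, 0.5031) m
M0: Pc = R·M0+t = (-0.08305, +0.09940, +0.48511); u = 725.1·(-0.08305)/0.48511 + 314.3 = 190.1687, v = 791.9·(+0.09940)/0.48511 + 235.8 = 398.0652
M1: Pc = R·M1+t = (+0.10301, +0.11462, +0.49609); u = 725.1·(+0.10301)/0.49609 + 314.3 = 464.8610, v = 791.9·(+0.11462)/0.49609 + 235.8 = 418.7605
M2: Pc = R·M2+t = (+0.11665, -0.07020, +0.52109); u = 725.1·(+0.11665)/0.52109 + 314.3 = 476.6160, v = 791.9·(-0.07020)/0.52109 + 235.8 = 129.1130
M3: Pc = R·M3+t = (-0.06941, -0.08542, +0.51011); u = 725.1·(-0.06941)/0.51011 + 314.3 = 215.6376, v = 791.9·(-0.08542)/0.51011 + 235.8 = 103.1979

c0=(190.17, 398.07) c1=(464.86, 418.76) c2=(476.62, 129.11) c3=(215.64, 103.20)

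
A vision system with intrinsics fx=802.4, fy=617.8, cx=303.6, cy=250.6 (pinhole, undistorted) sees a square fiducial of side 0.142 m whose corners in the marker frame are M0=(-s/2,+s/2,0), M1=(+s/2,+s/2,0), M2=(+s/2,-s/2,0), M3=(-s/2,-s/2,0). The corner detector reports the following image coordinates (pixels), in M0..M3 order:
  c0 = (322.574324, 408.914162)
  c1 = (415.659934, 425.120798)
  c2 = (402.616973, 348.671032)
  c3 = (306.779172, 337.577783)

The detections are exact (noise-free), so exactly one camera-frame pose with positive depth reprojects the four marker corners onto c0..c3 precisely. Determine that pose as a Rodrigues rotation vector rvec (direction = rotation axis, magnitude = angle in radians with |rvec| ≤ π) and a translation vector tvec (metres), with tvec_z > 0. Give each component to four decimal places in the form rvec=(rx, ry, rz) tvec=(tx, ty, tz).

Intrinsics K: fx=802.4, fy=617.8, cx=303.6, cy=250.6
Marker side s = 0.142 m; corners in marker frame (Z=0):
  M0 = (-0.0710, +0.0710, 0)
  M1 = (+0.0710, +0.0710, 0)
  M2 = (+0.0710, -0.0710, 0)
  M3 = (-0.0710, -0.0710, 0)
Detected image corners:
  c0 = (322.574324, 408.914162) px
  c1 = (415.659934, 425.120798) px
  c2 = (402.616973, 348.671032) px
  c3 = (306.779172, 337.577783) px
Planar DLT: solve 8×8 A·h = b for H (H[2,2]=1):
  H  [+469.42722 +206.02759 +360.24247]
  H  [-108.92065 +629.02113 +380.56369]
  H  [-0.54046 +0.28768 +1.00000]
B = K⁻¹H; ‖b₁‖=0.957752, ‖b₂‖=0.957752; λ = 2/(‖b₁‖+‖b₂‖) = 1.044112, sign → tz>0 ⇒ λ=+1.044112
r₁ = λ·B[:,0] = (+0.82435,+0.04482,-0.56431); r₂ = λ·B[:,1] = (+0.15444,+0.94124,+0.30037)
r₃ = r₁×r₂ = (+0.54461,-0.33476,+0.76899); SVD([r₁ r₂ r₃]) → R = UVᵀ:
  R  [+0.82435 +0.15444 +0.54461]
  R  [+0.04482 +0.94124 -0.33476]
  R  [-0.56431 +0.30037 +0.76899]
t = (+0.07371, +0.21964, +1.04411) m
tr R = 2.534571; θ = arccos((tr R − 1)/2) = 0.696199 rad = 39.889°
axis k = ((R−Rᵀ)₃₂, (R−Rᵀ)₁₃, (R−Rᵀ)₂₁) / (2 sinθ) = (+0.495184, +0.864574, -0.085468)
rvec = θ·k = (+0.344747, +0.601915, -0.059503)

rvec=(0.3447, 0.6019, -0.0595) tvec=(0.0737, 0.2196, 1.0441)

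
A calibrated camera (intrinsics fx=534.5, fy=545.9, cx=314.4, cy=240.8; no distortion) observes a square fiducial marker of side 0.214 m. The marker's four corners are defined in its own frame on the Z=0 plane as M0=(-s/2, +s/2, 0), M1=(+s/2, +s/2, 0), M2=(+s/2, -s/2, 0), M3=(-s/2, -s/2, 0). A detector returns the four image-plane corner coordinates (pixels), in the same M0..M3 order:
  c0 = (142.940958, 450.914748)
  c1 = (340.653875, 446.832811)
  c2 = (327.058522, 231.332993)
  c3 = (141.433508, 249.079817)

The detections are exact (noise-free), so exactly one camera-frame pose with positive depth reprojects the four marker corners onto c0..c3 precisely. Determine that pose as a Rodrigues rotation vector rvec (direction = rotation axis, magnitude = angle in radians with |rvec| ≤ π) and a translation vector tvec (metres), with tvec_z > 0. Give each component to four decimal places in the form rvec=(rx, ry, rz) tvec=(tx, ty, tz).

rvec=(-0.1552, 0.1905, -0.0750) tvec=(-0.0850, 0.1051, 0.5693)

Intrinsics K: fx=534.5, fy=545.9, cx=314.4, cy=240.8
Marker side s = 0.214 m; corners in marker frame (Z=0):
  M0 = (-0.1070, +0.1070, 0)
  M1 = (+0.1070, +0.1070, 0)
  M2 = (+0.1070, -0.1070, 0)
  M3 = (-0.1070, -0.1070, 0)
Detected image corners:
  c0 = (142.940958, 450.914748) px
  c1 = (340.653875, 446.832811) px
  c2 = (327.058522, 231.332993) px
  c3 = (141.433508, 249.079817) px
Planar DLT: solve 8×8 A·h = b for H (H[2,2]=1):
  H  [+818.44794 -32.82026 +234.61854]
  H  [-162.48178 +876.80233 +341.57849]
  H  [-0.32076 -0.28207 +1.00000]
B = K⁻¹H; ‖b₁‖=1.756528, ‖b₂‖=1.756528; λ = 2/(‖b₁‖+‖b₂‖) = 0.569305, sign → tz>0 ⇒ λ=+0.569305
r₁ = λ·B[:,0] = (+0.97916,-0.08890,-0.18261); r₂ = λ·B[:,1] = (+0.05950,+0.98523,-0.16058)
r₃ = r₁×r₂ = (+0.19419,+0.14637,+0.96998); SVD([r₁ r₂ r₃]) → R = UVᵀ:
  R  [+0.97916 +0.05950 +0.19419]
  R  [-0.08890 +0.98523 +0.14637]
  R  [-0.18261 -0.16058 +0.96998]
t = (-0.08498, +0.10510, +0.56930) m
tr R = 2.934368; θ = arccos((tr R − 1)/2) = 0.256893 rad = 14.719°
axis k = ((R−Rᵀ)₃₂, (R−Rᵀ)₁₃, (R−Rᵀ)₂₁) / (2 sinθ) = (-0.604051, +0.741514, -0.292027)
rvec = θ·k = (-0.155177, +0.190490, -0.075020)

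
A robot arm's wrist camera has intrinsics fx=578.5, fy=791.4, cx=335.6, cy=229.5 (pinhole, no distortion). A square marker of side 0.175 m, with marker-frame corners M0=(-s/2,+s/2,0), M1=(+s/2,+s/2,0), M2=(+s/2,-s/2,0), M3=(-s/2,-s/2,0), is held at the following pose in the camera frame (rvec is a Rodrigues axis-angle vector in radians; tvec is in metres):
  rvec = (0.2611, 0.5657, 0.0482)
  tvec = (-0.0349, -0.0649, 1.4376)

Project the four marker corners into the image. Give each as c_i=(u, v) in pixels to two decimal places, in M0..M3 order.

Intrinsics K: fx=578.5, fy=791.4, cx=335.6, cy=229.5
Marker side s = 0.175 m; corners in marker frame (Z=0):
  M0 = (-0.0875, +0.0875, 0)
  M1 = (+0.0875, +0.0875, 0)
  M2 = (+0.0875, -0.0875, 0)
  M3 = (-0.0875, -0.0875, 0)
rvec = (0.2611, 0.5657, 0.0482), |rvec| = θ = 0.62491 rad = 35.805°
Rodrigues: sinθ=0.58502, 1−cosθ=0.18898; R = I + sinθ·[k]× + (1−cosθ)·[k]×²:
    [+0.84401 +0.02636 +0.53568]
    [+0.11660 +0.96588 -0.23124]
    [-0.52350 +0.25763 +0.81214]
t = (-0.0349, -0.0649, 1.4376) m
M0: Pc = R·M0+t = (-0.10644, +0.00941, +1.50595); u = 578.5·(-0.10644)/1.50595 + 335.6 = 294.7101, v = 791.4·(+0.00941)/1.50595 + 229.5 = 234.4462
M1: Pc = R·M1+t = (+0.04126, +0.02982, +1.41434); u = 578.5·(+0.04126)/1.41434 + 335.6 = 352.4751, v = 791.4·(+0.02982)/1.41434 + 229.5 = 246.1846
M2: Pc = R·M2+t = (+0.03664, -0.13921, +1.36925); u = 578.5·(+0.03664)/1.36925 + 335.6 = 351.0821, v = 791.4·(-0.13921)/1.36925 + 229.5 = 149.0382
M3: Pc = R·M3+t = (-0.11106, -0.15962, +1.46086); u = 578.5·(-0.11106)/1.46086 + 335.6 = 291.6217, v = 791.4·(-0.15962)/1.46086 + 229.5 = 143.0297

c0=(294.71, 234.45) c1=(352.48, 246.18) c2=(351.08, 149.04) c3=(291.62, 143.03)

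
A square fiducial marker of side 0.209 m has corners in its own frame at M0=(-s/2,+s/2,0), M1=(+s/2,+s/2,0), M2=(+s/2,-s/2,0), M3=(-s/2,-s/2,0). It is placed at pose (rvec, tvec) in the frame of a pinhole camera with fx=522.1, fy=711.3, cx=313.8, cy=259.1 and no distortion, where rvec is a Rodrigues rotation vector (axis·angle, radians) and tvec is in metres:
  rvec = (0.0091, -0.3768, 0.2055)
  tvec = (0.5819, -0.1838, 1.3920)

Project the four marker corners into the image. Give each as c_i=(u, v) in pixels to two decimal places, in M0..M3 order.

c0=(493.89, 205.32) c1=(553.75, 228.78) c2=(568.02, 127.36) c3=(509.23, 98.28)

Intrinsics K: fx=522.1, fy=711.3, cx=313.8, cy=259.1
Marker side s = 0.209 m; corners in marker frame (Z=0):
  M0 = (-0.1045, +0.1045, 0)
  M1 = (+0.1045, +0.1045, 0)
  M2 = (+0.1045, -0.1045, 0)
  M3 = (-0.1045, -0.1045, 0)
rvec = (0.0091, -0.3768, 0.2055), |rvec| = θ = 0.42929 rad = 24.597°
Rodrigues: sinθ=0.41623, 1−cosθ=0.09074; R = I + sinθ·[k]× + (1−cosθ)·[k]×²:
    [+0.90930 -0.20093 -0.36441]
    [+0.19756 +0.97917 -0.04695]
    [+0.36625 -0.02930 +0.93005]
t = (0.5819, -0.1838, 1.3920) m
M0: Pc = R·M0+t = (+0.46588, -0.10212, +1.35066); u = 522.1·(+0.46588)/1.35066 + 313.8 = 493.8863, v = 711.3·(-0.10212)/1.35066 + 259.1 = 205.3196
M1: Pc = R·M1+t = (+0.65592, -0.06083, +1.42721); u = 522.1·(+0.65592)/1.42721 + 313.8 = 553.7491, v = 711.3·(-0.06083)/1.42721 + 259.1 = 228.7821
M2: Pc = R·M2+t = (+0.69792, -0.26548, +1.43334); u = 522.1·(+0.69792)/1.43334 + 313.8 = 568.0209, v = 711.3·(-0.26548)/1.43334 + 259.1 = 127.3551
M3: Pc = R·M3+t = (+0.50788, -0.30677, +1.35679); u = 522.1·(+0.50788)/1.35679 + 313.8 = 509.2334, v = 711.3·(-0.30677)/1.35679 + 259.1 = 98.2762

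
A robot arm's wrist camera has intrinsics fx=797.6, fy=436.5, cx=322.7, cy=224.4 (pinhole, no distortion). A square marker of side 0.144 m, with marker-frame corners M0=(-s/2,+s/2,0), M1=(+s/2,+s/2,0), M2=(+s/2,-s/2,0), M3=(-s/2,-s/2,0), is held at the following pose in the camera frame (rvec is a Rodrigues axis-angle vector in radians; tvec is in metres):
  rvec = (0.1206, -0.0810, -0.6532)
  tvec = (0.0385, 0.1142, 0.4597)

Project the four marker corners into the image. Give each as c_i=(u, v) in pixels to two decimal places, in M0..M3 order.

Intrinsics K: fx=797.6, fy=436.5, cx=322.7, cy=224.4
Marker side s = 0.144 m; corners in marker frame (Z=0):
  M0 = (-0.0720, +0.0720, 0)
  M1 = (+0.0720, +0.0720, 0)
  M2 = (+0.0720, -0.0720, 0)
  M3 = (-0.0720, -0.0720, 0)
rvec = (0.1206, -0.0810, -0.6532), |rvec| = θ = 0.66916 rad = 38.340°
Rodrigues: sinθ=0.62033, 1−cosθ=0.21566; R = I + sinθ·[k]× + (1−cosθ)·[k]×²:
    [+0.79135 +0.60083 -0.11303]
    [-0.61024 +0.78750 -0.08632]
    [+0.03715 +0.13728 +0.98984]
t = (0.0385, 0.1142, 0.4597) m
M0: Pc = R·M0+t = (+0.02478, +0.21484, +0.46691); u = 797.6·(+0.02478)/0.46691 + 322.7 = 365.0349, v = 436.5·(+0.21484)/0.46691 + 224.4 = 425.2450
M1: Pc = R·M1+t = (+0.13874, +0.12696, +0.47226); u = 797.6·(+0.13874)/0.47226 + 322.7 = 557.0128, v = 436.5·(+0.12696)/0.47226 + 224.4 = 341.7496
M2: Pc = R·M2+t = (+0.05222, +0.01356, +0.45249); u = 797.6·(+0.05222)/0.45249 + 322.7 = 414.7432, v = 436.5·(+0.01356)/0.45249 + 224.4 = 237.4835
M3: Pc = R·M3+t = (-0.06174, +0.10144, +0.44714); u = 797.6·(-0.06174)/0.44714 + 322.7 = 212.5757, v = 436.5·(+0.10144)/0.44714 + 224.4 = 323.4229

c0=(365.03, 425.25) c1=(557.01, 341.75) c2=(414.74, 237.48) c3=(212.58, 323.42)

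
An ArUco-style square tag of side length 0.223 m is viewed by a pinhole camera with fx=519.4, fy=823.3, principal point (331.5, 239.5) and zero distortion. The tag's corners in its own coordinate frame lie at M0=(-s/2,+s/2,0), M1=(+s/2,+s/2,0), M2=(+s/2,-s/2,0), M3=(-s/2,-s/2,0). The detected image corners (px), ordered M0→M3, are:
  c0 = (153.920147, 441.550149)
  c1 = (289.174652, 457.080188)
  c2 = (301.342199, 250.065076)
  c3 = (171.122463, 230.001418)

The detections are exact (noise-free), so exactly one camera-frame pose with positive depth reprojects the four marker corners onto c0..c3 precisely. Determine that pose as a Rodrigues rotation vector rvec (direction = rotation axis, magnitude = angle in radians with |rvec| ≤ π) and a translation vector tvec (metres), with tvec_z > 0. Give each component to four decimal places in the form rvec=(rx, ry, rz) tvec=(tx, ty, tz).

Intrinsics K: fx=519.4, fy=823.3, cx=331.5, cy=239.5
Marker side s = 0.223 m; corners in marker frame (Z=0):
  M0 = (-0.1115, +0.1115, 0)
  M1 = (+0.1115, +0.1115, 0)
  M2 = (+0.1115, -0.1115, 0)
  M3 = (-0.1115, -0.1115, 0)
Detected image corners:
  c0 = (153.920147, 441.550149) px
  c1 = (289.174652, 457.080188) px
  c2 = (301.342199, 250.065076) px
  c3 = (171.122463, 230.001418) px
Planar DLT: solve 8×8 A·h = b for H (H[2,2]=1):
  H  [+620.34253 -101.84492 +229.83730]
  H  [+118.09476 +883.94863 +342.94209]
  H  [+0.11057 -0.15786 +1.00000]
B = K⁻¹H; ‖b₁‖=1.134673, ‖b₂‖=1.134673; λ = 2/(‖b₁‖+‖b₂‖) = 0.881311, sign → tz>0 ⇒ λ=+0.881311
r₁ = λ·B[:,0] = (+0.99040,+0.09807,+0.09744); r₂ = λ·B[:,1] = (-0.08402,+0.98670,-0.13912)
r₃ = r₁×r₂ = (-0.10979,+0.12960,+0.98547); SVD([r₁ r₂ r₃]) → R = UVᵀ:
  R  [+0.99040 -0.08402 -0.10979]
  R  [+0.09807 +0.98670 +0.12960]
  R  [+0.09744 -0.13912 +0.98547]
t = (-0.17250, +0.11073, +0.88131) m
tr R = 2.962571; θ = arccos((tr R − 1)/2) = 0.193768 rad = 11.102°
axis k = ((R−Rᵀ)₃₂, (R−Rᵀ)₁₃, (R−Rᵀ)₂₁) / (2 sinθ) = (-0.697775, -0.538111, +0.472807)
rvec = θ·k = (-0.135206, -0.104269, +0.091615)

rvec=(-0.1352, -0.1043, 0.0916) tvec=(-0.1725, 0.1107, 0.8813)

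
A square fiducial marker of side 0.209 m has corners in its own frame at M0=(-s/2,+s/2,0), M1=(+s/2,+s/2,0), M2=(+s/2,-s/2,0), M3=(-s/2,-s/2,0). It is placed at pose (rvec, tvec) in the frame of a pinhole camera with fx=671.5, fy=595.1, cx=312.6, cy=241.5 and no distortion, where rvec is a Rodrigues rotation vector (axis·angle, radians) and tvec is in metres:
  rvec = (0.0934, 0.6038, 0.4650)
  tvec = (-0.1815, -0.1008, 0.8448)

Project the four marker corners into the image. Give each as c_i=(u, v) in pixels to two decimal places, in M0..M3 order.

c0=(95.49, 206.50) c1=(191.11, 270.26) c2=(255.93, 127.19) c3=(147.23, 78.04)

Intrinsics K: fx=671.5, fy=595.1, cx=312.6, cy=241.5
Marker side s = 0.209 m; corners in marker frame (Z=0):
  M0 = (-0.1045, +0.1045, 0)
  M1 = (+0.1045, +0.1045, 0)
  M2 = (+0.1045, -0.1045, 0)
  M3 = (-0.1045, -0.1045, 0)
rvec = (0.0934, 0.6038, 0.4650), |rvec| = θ = 0.76780 rad = 43.992°
Rodrigues: sinθ=0.69456, 1−cosθ=0.28056; R = I + sinθ·[k]× + (1−cosθ)·[k]×²:
    [+0.72359 -0.39380 +0.56687]
    [+0.44748 +0.89294 +0.04913]
    [-0.52553 +0.21811 +0.82234]
t = (-0.1815, -0.1008, 0.8448) m
M0: Pc = R·M0+t = (-0.29827, -0.05425, +0.92251); u = 671.5·(-0.29827)/0.92251 + 312.6 = 95.4897, v = 595.1·(-0.05425)/0.92251 + 241.5 = 206.5047
M1: Pc = R·M1+t = (-0.14704, +0.03927, +0.81267); u = 671.5·(-0.14704)/0.81267 + 312.6 = 191.1056, v = 595.1·(+0.03927)/0.81267 + 241.5 = 270.2594
M2: Pc = R·M2+t = (-0.06473, -0.14735, +0.76709); u = 671.5·(-0.06473)/0.76709 + 312.6 = 255.9338, v = 595.1·(-0.14735)/0.76709 + 241.5 = 127.1866
M3: Pc = R·M3+t = (-0.21596, -0.24087, +0.87693); u = 671.5·(-0.21596)/0.87693 + 312.6 = 147.2278, v = 595.1·(-0.24087)/0.87693 + 241.5 = 78.0377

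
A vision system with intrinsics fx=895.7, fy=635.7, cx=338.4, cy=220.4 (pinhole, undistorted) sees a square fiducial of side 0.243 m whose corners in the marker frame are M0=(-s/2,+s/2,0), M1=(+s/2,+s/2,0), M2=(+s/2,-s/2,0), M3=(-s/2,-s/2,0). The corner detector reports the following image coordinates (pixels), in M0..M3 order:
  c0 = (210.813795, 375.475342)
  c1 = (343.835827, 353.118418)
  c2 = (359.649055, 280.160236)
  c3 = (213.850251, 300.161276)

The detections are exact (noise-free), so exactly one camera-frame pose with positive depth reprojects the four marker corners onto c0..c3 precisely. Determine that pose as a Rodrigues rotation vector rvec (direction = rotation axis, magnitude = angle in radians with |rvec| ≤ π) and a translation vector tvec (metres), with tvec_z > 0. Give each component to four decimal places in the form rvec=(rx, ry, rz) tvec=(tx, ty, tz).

rvec=(0.6360, -0.4035, -0.0225) tvec=(-0.0900, 0.2518, 1.4783)

Intrinsics K: fx=895.7, fy=635.7, cx=338.4, cy=220.4
Marker side s = 0.243 m; corners in marker frame (Z=0):
  M0 = (-0.1215, +0.1215, 0)
  M1 = (+0.1215, +0.1215, 0)
  M2 = (+0.1215, -0.1215, 0)
  M3 = (-0.1215, -0.1215, 0)
Detected image corners:
  c0 = (210.813795, 375.475342) px
  c1 = (343.835827, 353.118418) px
  c2 = (359.649055, 280.160236) px
  c3 = (213.850251, 300.161276) px
Planar DLT: solve 8×8 A·h = b for H (H[2,2]=1):
  H  [+641.04377 +71.44687 +283.87170]
  H  [-7.80130 +433.74007 +328.68856]
  H  [+0.24321 +0.39360 +1.00000]
B = K⁻¹H; ‖b₁‖=0.676471, ‖b₂‖=0.676471; λ = 2/(‖b₁‖+‖b₂‖) = 1.478259, sign → tz>0 ⇒ λ=+1.478259
r₁ = λ·B[:,0] = (+0.92214,-0.14279,+0.35953); r₂ = λ·B[:,1] = (-0.10191,+0.80689,+0.58184)
r₃ = r₁×r₂ = (-0.37319,-0.57318,+0.72952); SVD([r₁ r₂ r₃]) → R = UVᵀ:
  R  [+0.92214 -0.10191 -0.37319]
  R  [-0.14279 +0.80689 -0.57318]
  R  [+0.35953 +0.58184 +0.72952]
t = (-0.08999, +0.25181, +1.47826) m
tr R = 2.458556; θ = arccos((tr R − 1)/2) = 0.753530 rad = 43.174°
axis k = ((R−Rᵀ)₃₂, (R−Rᵀ)₁₃, (R−Rᵀ)₂₁) / (2 sinθ) = (+0.844041, -0.535446, -0.029879)
rvec = θ·k = (+0.636010, -0.403475, -0.022515)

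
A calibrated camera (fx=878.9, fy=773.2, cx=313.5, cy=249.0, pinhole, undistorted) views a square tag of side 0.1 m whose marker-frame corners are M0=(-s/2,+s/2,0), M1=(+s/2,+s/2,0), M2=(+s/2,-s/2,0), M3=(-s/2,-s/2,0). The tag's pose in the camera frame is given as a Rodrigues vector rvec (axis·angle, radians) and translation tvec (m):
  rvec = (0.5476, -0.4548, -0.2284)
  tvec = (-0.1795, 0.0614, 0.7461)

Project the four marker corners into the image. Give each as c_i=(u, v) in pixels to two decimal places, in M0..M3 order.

c0=(58.97, 371.08) c1=(167.71, 333.71) c2=(146.27, 252.64) c3=(27.94, 288.85)

Intrinsics K: fx=878.9, fy=773.2, cx=313.5, cy=249.0
Marker side s = 0.1 m; corners in marker frame (Z=0):
  M0 = (-0.0500, +0.0500, 0)
  M1 = (+0.0500, +0.0500, 0)
  M2 = (+0.0500, -0.0500, 0)
  M3 = (-0.0500, -0.0500, 0)
rvec = (0.5476, -0.4548, -0.2284), |rvec| = θ = 0.74758 rad = 42.833°
Rodrigues: sinθ=0.67987, 1−cosθ=0.26666; R = I + sinθ·[k]× + (1−cosθ)·[k]×²:
    [+0.87642 +0.08888 -0.47328]
    [-0.32654 +0.83203 -0.44844]
    [+0.35393 +0.54756 +0.75823]
t = (-0.1795, 0.0614, 0.7461) m
M0: Pc = R·M0+t = (-0.21888, +0.11933, +0.75578); u = 878.9·(-0.21888)/0.75578 + 313.5 = 58.9678, v = 773.2·(+0.11933)/0.75578 + 249.0 = 371.0788
M1: Pc = R·M1+t = (-0.13124, +0.08667, +0.79117); u = 878.9·(-0.13124)/0.79117 + 313.5 = 167.7134, v = 773.2·(+0.08667)/0.79117 + 249.0 = 333.7052
M2: Pc = R·M2+t = (-0.14012, +0.00347, +0.73642); u = 878.9·(-0.14012)/0.73642 + 313.5 = 146.2658, v = 773.2·(+0.00347)/0.73642 + 249.0 = 252.6447
M3: Pc = R·M3+t = (-0.22776, +0.03613, +0.70103); u = 878.9·(-0.22776)/0.70103 + 313.5 = 27.9433, v = 773.2·(+0.03613)/0.70103 + 249.0 = 288.8450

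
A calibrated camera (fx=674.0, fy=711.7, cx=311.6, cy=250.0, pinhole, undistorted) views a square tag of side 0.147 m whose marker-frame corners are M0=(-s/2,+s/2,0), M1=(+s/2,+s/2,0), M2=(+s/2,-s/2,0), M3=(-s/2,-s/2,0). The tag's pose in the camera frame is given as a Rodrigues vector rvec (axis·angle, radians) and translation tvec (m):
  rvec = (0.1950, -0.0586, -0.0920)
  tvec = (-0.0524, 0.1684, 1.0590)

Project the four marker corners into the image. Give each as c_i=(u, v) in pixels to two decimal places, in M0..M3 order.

c0=(236.52, 414.54) c1=(328.47, 404.02) c2=(320.84, 310.75) c3=(226.29, 320.92)

Intrinsics K: fx=674.0, fy=711.7, cx=311.6, cy=250.0
Marker side s = 0.147 m; corners in marker frame (Z=0):
  M0 = (-0.0735, +0.0735, 0)
  M1 = (+0.0735, +0.0735, 0)
  M2 = (+0.0735, -0.0735, 0)
  M3 = (-0.0735, -0.0735, 0)
rvec = (0.1950, -0.0586, -0.0920), |rvec| = θ = 0.22343 rad = 12.802°
Rodrigues: sinθ=0.22158, 1−cosθ=0.02486; R = I + sinθ·[k]× + (1−cosθ)·[k]×²:
    [+0.99408 +0.08555 -0.06705]
    [-0.09693 +0.97685 -0.19070]
    [+0.04918 +0.19607 +0.97936]
t = (-0.0524, 0.1684, 1.0590) m
M0: Pc = R·M0+t = (-0.11918, +0.24732, +1.06980); u = 674.0·(-0.11918)/1.06980 + 311.6 = 236.5154, v = 711.7·(+0.24732)/1.06980 + 250.0 = 414.5356
M1: Pc = R·M1+t = (+0.02695, +0.23307, +1.07703); u = 674.0·(+0.02695)/1.07703 + 311.6 = 328.4666, v = 711.7·(+0.23307)/1.07703 + 250.0 = 404.0160
M2: Pc = R·M2+t = (+0.01438, +0.08948, +1.04820); u = 674.0·(+0.01438)/1.04820 + 311.6 = 320.8444, v = 711.7·(+0.08948)/1.04820 + 250.0 = 310.7525
M3: Pc = R·M3+t = (-0.13175, +0.10373, +1.04097); u = 674.0·(-0.13175)/1.04097 + 311.6 = 226.2943, v = 711.7·(+0.10373)/1.04097 + 250.0 = 320.9157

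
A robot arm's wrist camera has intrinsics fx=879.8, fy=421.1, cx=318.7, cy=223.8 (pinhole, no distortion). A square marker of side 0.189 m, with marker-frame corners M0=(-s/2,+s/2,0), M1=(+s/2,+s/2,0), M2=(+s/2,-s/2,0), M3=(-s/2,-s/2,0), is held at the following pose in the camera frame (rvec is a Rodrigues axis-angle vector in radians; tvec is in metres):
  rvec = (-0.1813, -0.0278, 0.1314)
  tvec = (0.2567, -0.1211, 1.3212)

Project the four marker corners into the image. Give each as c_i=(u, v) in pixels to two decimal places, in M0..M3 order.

Intrinsics K: fx=879.8, fy=421.1, cx=318.7, cy=223.8
Marker side s = 0.189 m; corners in marker frame (Z=0):
  M0 = (-0.0945, +0.0945, 0)
  M1 = (+0.0945, +0.0945, 0)
  M2 = (+0.0945, -0.0945, 0)
  M3 = (-0.0945, -0.0945, 0)
rvec = (-0.1813, -0.0278, 0.1314), |rvec| = θ = 0.22563 rad = 12.928°
Rodrigues: sinθ=0.22372, 1−cosθ=0.02535; R = I + sinθ·[k]× + (1−cosθ)·[k]×²:
    [+0.99102 -0.12778 -0.03943]
    [+0.13280 +0.97504 +0.17795]
    [+0.01570 -0.18158 +0.98325]
t = (0.2567, -0.1211, 1.3212) m
M0: Pc = R·M0+t = (+0.15097, -0.04151, +1.30256); u = 879.8·(+0.15097)/1.30256 + 318.7 = 420.6738, v = 421.1·(-0.04151)/1.30256 + 223.8 = 210.3809
M1: Pc = R·M1+t = (+0.33828, -0.01641, +1.30552); u = 879.8·(+0.33828)/1.30552 + 318.7 = 546.6662, v = 421.1·(-0.01641)/1.30552 + 223.8 = 218.5071
M2: Pc = R·M2+t = (+0.36243, -0.20069, +1.33984); u = 879.8·(+0.36243)/1.33984 + 318.7 = 556.6850, v = 421.1·(-0.20069)/1.33984 + 223.8 = 160.7245
M3: Pc = R·M3+t = (+0.17512, -0.22579, +1.33688); u = 879.8·(+0.17512)/1.33688 + 318.7 = 433.9492, v = 421.1·(-0.22579)/1.33688 + 223.8 = 152.6787

c0=(420.67, 210.38) c1=(546.67, 218.51) c2=(556.68, 160.72) c3=(433.95, 152.68)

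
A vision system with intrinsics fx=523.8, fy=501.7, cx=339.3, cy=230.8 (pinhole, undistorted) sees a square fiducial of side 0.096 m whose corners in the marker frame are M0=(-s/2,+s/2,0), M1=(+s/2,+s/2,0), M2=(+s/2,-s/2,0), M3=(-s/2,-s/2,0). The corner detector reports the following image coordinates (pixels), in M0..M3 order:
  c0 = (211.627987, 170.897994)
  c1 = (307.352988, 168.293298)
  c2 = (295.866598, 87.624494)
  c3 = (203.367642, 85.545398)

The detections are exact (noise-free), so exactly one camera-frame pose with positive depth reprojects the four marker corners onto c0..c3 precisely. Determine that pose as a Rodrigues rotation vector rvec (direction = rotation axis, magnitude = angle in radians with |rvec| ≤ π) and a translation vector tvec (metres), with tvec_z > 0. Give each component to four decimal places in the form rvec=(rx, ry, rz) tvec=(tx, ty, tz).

Intrinsics K: fx=523.8, fy=501.7, cx=339.3, cy=230.8
Marker side s = 0.096 m; corners in marker frame (Z=0):
  M0 = (-0.0480, +0.0480, 0)
  M1 = (+0.0480, +0.0480, 0)
  M2 = (+0.0480, -0.0480, 0)
  M3 = (-0.0480, -0.0480, 0)
Detected image corners:
  c0 = (211.627987, 170.897994) px
  c1 = (307.352988, 168.293298) px
  c2 = (295.866598, 87.624494) px
  c3 = (203.367642, 85.545398) px
Planar DLT: solve 8×8 A·h = b for H (H[2,2]=1):
  H  [+1129.27205 -3.23391 +255.77916]
  H  [+72.86792 +810.39041 +127.25265]
  H  [+0.58642 -0.41859 +1.00000]
B = K⁻¹H; ‖b₁‖=1.874507, ‖b₂‖=1.874508; λ = 2/(‖b₁‖+‖b₂‖) = 0.533473, sign → tz>0 ⇒ λ=+0.533473
r₁ = λ·B[:,0] = (+0.94748,-0.06644,+0.31284); r₂ = λ·B[:,1] = (+0.14136,+0.96444,-0.22331)
r₃ = r₁×r₂ = (-0.28688,+0.25580,+0.92318); SVD([r₁ r₂ r₃]) → R = UVᵀ:
  R  [+0.94748 +0.14136 -0.28688]
  R  [-0.06644 +0.96444 +0.25580]
  R  [+0.31284 -0.22331 +0.92318]
t = (-0.08506, -0.11011, +0.53347) m
tr R = 2.835104; θ = arccos((tr R − 1)/2) = 0.408917 rad = 23.429°
axis k = ((R−Rᵀ)₃₂, (R−Rᵀ)₁₃, (R−Rᵀ)₂₁) / (2 sinθ) = (-0.602479, -0.754150, -0.261299)
rvec = θ·k = (-0.246364, -0.308385, -0.106850)

rvec=(-0.2464, -0.3084, -0.1068) tvec=(-0.0851, -0.1101, 0.5335)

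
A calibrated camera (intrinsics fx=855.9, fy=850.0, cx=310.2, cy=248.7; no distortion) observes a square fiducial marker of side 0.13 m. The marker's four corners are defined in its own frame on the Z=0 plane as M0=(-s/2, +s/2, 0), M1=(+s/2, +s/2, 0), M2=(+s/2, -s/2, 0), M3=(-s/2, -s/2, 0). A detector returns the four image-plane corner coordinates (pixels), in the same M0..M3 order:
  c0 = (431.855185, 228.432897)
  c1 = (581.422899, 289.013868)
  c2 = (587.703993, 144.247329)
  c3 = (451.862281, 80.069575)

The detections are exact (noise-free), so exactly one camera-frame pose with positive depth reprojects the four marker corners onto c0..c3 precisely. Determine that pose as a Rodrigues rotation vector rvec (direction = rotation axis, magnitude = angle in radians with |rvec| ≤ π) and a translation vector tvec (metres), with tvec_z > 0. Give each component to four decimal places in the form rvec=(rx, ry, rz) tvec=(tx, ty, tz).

rvec=(-0.4187, -0.3908, 0.2766) tvec=(0.1531, -0.0492, 0.6376)

Intrinsics K: fx=855.9, fy=850.0, cx=310.2, cy=248.7
Marker side s = 0.13 m; corners in marker frame (Z=0):
  M0 = (-0.0650, +0.0650, 0)
  M1 = (+0.0650, +0.0650, 0)
  M2 = (+0.0650, -0.0650, 0)
  M3 = (-0.0650, -0.0650, 0)
Detected image corners:
  c0 = (431.855185, 228.432897) px
  c1 = (581.422899, 289.013868) px
  c2 = (587.703993, 144.247329) px
  c3 = (451.862281, 80.069575) px
Planar DLT: solve 8×8 A·h = b for H (H[2,2]=1):
  H  [+1344.08285 -456.25017 +515.75595]
  H  [+570.34477 +998.06077 +183.11183]
  H  [+0.48467 -0.69524 +1.00000]
B = K⁻¹H; ‖b₁‖=1.568495, ‖b₂‖=1.568495; λ = 2/(‖b₁‖+‖b₂‖) = 0.637554, sign → tz>0 ⇒ λ=+0.637554
r₁ = λ·B[:,0] = (+0.88921,+0.33738,+0.30901); r₂ = λ·B[:,1] = (-0.17921,+0.87830,-0.44325)
r₃ = r₁×r₂ = (-0.42095,+0.33877,+0.84145); SVD([r₁ r₂ r₃]) → R = UVᵀ:
  R  [+0.88921 -0.17921 -0.42095]
  R  [+0.33738 +0.87830 +0.33877]
  R  [+0.30901 -0.44325 +0.84145]
t = (+0.15312, -0.04920, +0.63755) m
tr R = 2.608958; θ = arccos((tr R − 1)/2) = 0.635998 rad = 36.440°
axis k = ((R−Rᵀ)₃₂, (R−Rᵀ)₁₃, (R−Rᵀ)₂₁) / (2 sinθ) = (-0.658286, -0.614457, +0.434858)
rvec = θ·k = (-0.418669, -0.390794, +0.276569)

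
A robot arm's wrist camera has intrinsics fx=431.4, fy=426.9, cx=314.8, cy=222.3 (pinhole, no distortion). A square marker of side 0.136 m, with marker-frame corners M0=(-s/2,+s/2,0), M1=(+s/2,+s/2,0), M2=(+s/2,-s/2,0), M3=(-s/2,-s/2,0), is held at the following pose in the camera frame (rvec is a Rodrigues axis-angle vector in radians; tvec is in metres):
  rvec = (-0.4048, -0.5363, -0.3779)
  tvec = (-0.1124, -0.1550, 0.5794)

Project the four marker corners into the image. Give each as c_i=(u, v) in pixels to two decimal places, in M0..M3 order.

c0=(202.47, 156.44) c1=(294.58, 141.68) c2=(254.69, 68.31) c3=(163.20, 72.17)

Intrinsics K: fx=431.4, fy=426.9, cx=314.8, cy=222.3
Marker side s = 0.136 m; corners in marker frame (Z=0):
  M0 = (-0.0680, +0.0680, 0)
  M1 = (+0.0680, +0.0680, 0)
  M2 = (+0.0680, -0.0680, 0)
  M3 = (-0.0680, -0.0680, 0)
rvec = (-0.4048, -0.5363, -0.3779), |rvec| = θ = 0.77090 rad = 44.169°
Rodrigues: sinθ=0.69678, 1−cosθ=0.28272; R = I + sinθ·[k]× + (1−cosθ)·[k]×²:
    [+0.79524 +0.44484 -0.41196]
    [-0.23829 +0.85411 +0.46229]
    [+0.55751 -0.26947 +0.78522]
t = (-0.1124, -0.1550, 0.5794) m
M0: Pc = R·M0+t = (-0.13623, -0.08072, +0.52317); u = 431.4·(-0.13623)/0.52317 + 314.8 = 202.4681, v = 426.9·(-0.08072)/0.52317 + 222.3 = 156.4355
M1: Pc = R·M1+t = (-0.02807, -0.11312, +0.59899); u = 431.4·(-0.02807)/0.59899 + 314.8 = 294.5802, v = 426.9·(-0.11312)/0.59899 + 222.3 = 141.6760
M2: Pc = R·M2+t = (-0.08857, -0.22928, +0.63563); u = 431.4·(-0.08857)/0.63563 + 314.8 = 254.6860, v = 426.9·(-0.22928)/0.63563 + 222.3 = 68.3106
M3: Pc = R·M3+t = (-0.19673, -0.19688, +0.55981); u = 431.4·(-0.19673)/0.55981 + 314.8 = 163.2006, v = 426.9·(-0.19688)/0.55981 + 222.3 = 72.1673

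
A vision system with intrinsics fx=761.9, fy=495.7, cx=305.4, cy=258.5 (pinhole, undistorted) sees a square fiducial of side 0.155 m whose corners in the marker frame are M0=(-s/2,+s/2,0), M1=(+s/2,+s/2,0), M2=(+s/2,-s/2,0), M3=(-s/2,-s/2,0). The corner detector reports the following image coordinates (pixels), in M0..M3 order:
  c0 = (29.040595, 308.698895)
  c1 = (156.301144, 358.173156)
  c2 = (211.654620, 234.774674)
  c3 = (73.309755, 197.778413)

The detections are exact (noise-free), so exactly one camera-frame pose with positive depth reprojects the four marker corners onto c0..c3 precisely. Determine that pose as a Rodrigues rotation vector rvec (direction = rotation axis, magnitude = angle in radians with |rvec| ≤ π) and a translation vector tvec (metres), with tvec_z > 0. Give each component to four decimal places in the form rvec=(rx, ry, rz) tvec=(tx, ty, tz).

rvec=(0.0714, 0.5256, 0.3358) tvec=(-0.1558, 0.0201, 0.6171)

Intrinsics K: fx=761.9, fy=495.7, cx=305.4, cy=258.5
Marker side s = 0.155 m; corners in marker frame (Z=0):
  M0 = (-0.0775, +0.0775, 0)
  M1 = (+0.0775, +0.0775, 0)
  M2 = (+0.0775, -0.0775, 0)
  M3 = (-0.0775, -0.0775, 0)
Detected image corners:
  c0 = (29.040595, 308.698895) px
  c1 = (156.301144, 358.173156) px
  c2 = (211.654620, 234.774674) px
  c3 = (73.309755, 197.778413) px
Planar DLT: solve 8×8 A·h = b for H (H[2,2]=1):
  H  [+764.61784 -290.21036 +113.09614]
  H  [+65.83119 +821.22525 +274.67226]
  H  [-0.77814 +0.24662 +1.00000]
B = K⁻¹H; ‖b₁‖=1.620508, ‖b₂‖=1.620508; λ = 2/(‖b₁‖+‖b₂‖) = 0.617090, sign → tz>0 ⇒ λ=+0.617090
r₁ = λ·B[:,0] = (+0.81177,+0.33236,-0.48018); r₂ = λ·B[:,1] = (-0.29605,+0.94297,+0.15219)
r₃ = r₁×r₂ = (+0.50338,+0.01862,+0.86387); SVD([r₁ r₂ r₃]) → R = UVᵀ:
  R  [+0.81177 -0.29605 +0.50338]
  R  [+0.33236 +0.94297 +0.01862]
  R  [-0.48018 +0.15219 +0.86387]
t = (-0.15575, +0.02013, +0.61709) m
tr R = 2.618603; θ = arccos((tr R − 1)/2) = 0.627834 rad = 35.972°
axis k = ((R−Rᵀ)₃₂, (R−Rᵀ)₁₃, (R−Rᵀ)₂₁) / (2 sinθ) = (+0.113695, +0.837220, +0.534917)
rvec = θ·k = (+0.071382, +0.525635, +0.335839)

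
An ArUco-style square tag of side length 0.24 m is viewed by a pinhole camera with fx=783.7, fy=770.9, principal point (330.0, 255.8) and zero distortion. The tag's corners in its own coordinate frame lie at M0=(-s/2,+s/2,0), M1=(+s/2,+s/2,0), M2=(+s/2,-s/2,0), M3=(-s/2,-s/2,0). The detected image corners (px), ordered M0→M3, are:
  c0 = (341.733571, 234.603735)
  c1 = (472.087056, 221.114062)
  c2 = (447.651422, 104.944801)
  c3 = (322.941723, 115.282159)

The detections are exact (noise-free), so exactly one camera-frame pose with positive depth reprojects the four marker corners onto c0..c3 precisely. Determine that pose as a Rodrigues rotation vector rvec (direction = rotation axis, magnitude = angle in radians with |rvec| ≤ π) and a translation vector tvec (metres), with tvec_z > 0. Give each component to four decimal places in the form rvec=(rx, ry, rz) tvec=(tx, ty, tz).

rvec=(-0.3005, -0.1148, -0.1267) tvec=(0.1221, -0.1647, 1.4379)

Intrinsics K: fx=783.7, fy=770.9, cx=330.0, cy=255.8
Marker side s = 0.24 m; corners in marker frame (Z=0):
  M0 = (-0.1200, +0.1200, 0)
  M1 = (+0.1200, +0.1200, 0)
  M2 = (+0.1200, -0.1200, 0)
  M3 = (-0.1200, -0.1200, 0)
Detected image corners:
  c0 = (341.733571, 234.603735) px
  c1 = (472.087056, 221.114062) px
  c2 = (447.651422, 104.944801) px
  c3 = (322.941723, 115.282159) px
Planar DLT: solve 8×8 A·h = b for H (H[2,2]=1):
  H  [+567.27510 +11.01697 +396.54308]
  H  [-34.04891 +456.75869 +167.50888]
  H  [+0.09133 -0.19987 +1.00000]
B = K⁻¹H; ‖b₁‖=0.695443, ‖b₂‖=0.695443; λ = 2/(‖b₁‖+‖b₂‖) = 1.437933, sign → tz>0 ⇒ λ=+1.437933
r₁ = λ·B[:,0] = (+0.98554,-0.10709,+0.13132); r₂ = λ·B[:,1] = (+0.14123,+0.94734,-0.28740)
r₃ = r₁×r₂ = (-0.09363,+0.30179,+0.94877); SVD([r₁ r₂ r₃]) → R = UVᵀ:
  R  [+0.98554 +0.14123 -0.09363]
  R  [-0.10709 +0.94734 +0.30179]
  R  [+0.13132 -0.28740 +0.94877]
t = (+0.12209, -0.16469, +1.43793) m
tr R = 2.881645; θ = arccos((tr R − 1)/2) = 0.345747 rad = 19.810°
axis k = ((R−Rᵀ)₃₂, (R−Rᵀ)₁₃, (R−Rᵀ)₂₁) / (2 sinθ) = (-0.869269, -0.331892, -0.366359)
rvec = θ·k = (-0.300547, -0.114751, -0.126668)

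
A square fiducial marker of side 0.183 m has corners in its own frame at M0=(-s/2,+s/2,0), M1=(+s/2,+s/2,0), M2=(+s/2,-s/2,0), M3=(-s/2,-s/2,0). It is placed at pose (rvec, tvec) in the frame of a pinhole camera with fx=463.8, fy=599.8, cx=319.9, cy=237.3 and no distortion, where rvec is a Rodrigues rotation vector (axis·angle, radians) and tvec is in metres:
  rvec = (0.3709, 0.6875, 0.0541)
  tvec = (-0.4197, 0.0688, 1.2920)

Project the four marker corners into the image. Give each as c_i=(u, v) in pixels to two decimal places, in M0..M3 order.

c0=(157.26, 297.56) c1=(194.75, 317.57) c2=(182.96, 236.78) c3=(144.64, 222.65)

Intrinsics K: fx=463.8, fy=599.8, cx=319.9, cy=237.3
Marker side s = 0.183 m; corners in marker frame (Z=0):
  M0 = (-0.0915, +0.0915, 0)
  M1 = (+0.0915, +0.0915, 0)
  M2 = (+0.0915, -0.0915, 0)
  M3 = (-0.0915, -0.0915, 0)
rvec = (0.3709, 0.6875, 0.0541), |rvec| = θ = 0.78304 rad = 44.865°
Rodrigues: sinθ=0.70544, 1−cosθ=0.29123; R = I + sinθ·[k]× + (1−cosθ)·[k]×²:
    [+0.77411 +0.07238 +0.62890]
    [+0.16985 +0.93327 -0.31648]
    [-0.60984 +0.35181 +0.71016]
t = (-0.4197, 0.0688, 1.2920) m
M0: Pc = R·M0+t = (-0.48391, +0.13865, +1.37999); u = 463.8·(-0.48391)/1.37999 + 319.9 = 157.2634, v = 599.8·(+0.13865)/1.37999 + 237.3 = 297.5641
M1: Pc = R·M1+t = (-0.34225, +0.16974, +1.26839); u = 463.8·(-0.34225)/1.26839 + 319.9 = 194.7541, v = 599.8·(+0.16974)/1.26839 + 237.3 = 317.5651
M2: Pc = R·M2+t = (-0.35549, -0.00105, +1.20401); u = 463.8·(-0.35549)/1.20401 + 319.9 = 182.9603, v = 599.8·(-0.00105)/1.20401 + 237.3 = 236.7756
M3: Pc = R·M3+t = (-0.49715, -0.03214, +1.31561); u = 463.8·(-0.49715)/1.31561 + 319.9 = 144.6353, v = 599.8·(-0.03214)/1.31561 + 237.3 = 222.6490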